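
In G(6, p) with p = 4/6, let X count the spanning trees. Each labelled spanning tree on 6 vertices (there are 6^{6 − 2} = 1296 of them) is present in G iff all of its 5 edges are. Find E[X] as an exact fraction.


K_6 has 6^{6 − 2} = 1296 labelled spanning trees.
For each such spanning tree H, let X_H = 1 if all 5 edges of H are present in G. Then P[X_H = 1] = p^{5} = (2/3)^{5} = 32/243.
By linearity: E[X] = Σ_H E[X_H] = 1296 · p^{5} = 1296 · 32/243 = 512/3.
Numerically: E[X] ≈ 170.667.

E[X] = 1296 · (2/3)^{5} = 512/3 ≈ 170.667.


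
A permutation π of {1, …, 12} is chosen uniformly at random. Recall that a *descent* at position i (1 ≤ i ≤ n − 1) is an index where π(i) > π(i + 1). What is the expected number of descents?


Write X = Σ X_I over i = 1, …, 11, with X_I the indicator of one descent.
There are 11 indicators.
For each fixed i, the pair (π(i), π(i+1)) is a uniformly random ordered pair of distinct values from {1, …, 12}; by symmetry P[π(i) > π(i+1)] = 1/2.
By linearity: E[X] = 11 · (1/2) = (12 − 1) · (1/2) = 11/2 ≈ 5.500000.

E[X] = 11/2 = 5.500000.


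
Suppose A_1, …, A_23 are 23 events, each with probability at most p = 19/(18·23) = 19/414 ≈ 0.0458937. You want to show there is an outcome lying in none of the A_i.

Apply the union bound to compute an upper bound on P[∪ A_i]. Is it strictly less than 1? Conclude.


Union bound: P[∪_{i=1}^{23} A_i] ≤ Σ_i P[A_i] ≤ 23·p = 23·(19/414) = 19/18.
Numerically: 19/18 ≈ 1.0555556.
Is 19/18 < 1? NO.
Since the bound 19/18 is ≥ 1, the union bound is uninformative here; it does NOT by itself certify existence.

23·p = 19/18 ≈ 1.0555556; existence NOT certified by the union bound.


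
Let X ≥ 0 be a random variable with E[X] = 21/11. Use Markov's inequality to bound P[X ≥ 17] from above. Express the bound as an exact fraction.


μ = E[X] = 21/11, a = 17.
Markov: P[X ≥ 17] ≤ μ/a = (21/11)/17 = 21/187.
Numerically: ≈ 0.112.
(Since a = 17 > μ = 1.909, the bound 21/187 is < 1 and informative.)

P[X ≥ 17] ≤ 21/187 ≈ 0.112.


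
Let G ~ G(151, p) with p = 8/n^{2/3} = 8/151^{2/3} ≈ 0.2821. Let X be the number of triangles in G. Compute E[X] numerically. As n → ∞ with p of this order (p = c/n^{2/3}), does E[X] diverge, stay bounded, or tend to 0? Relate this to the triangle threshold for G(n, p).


Number of potential triangles: C(151, 3) = 562475.
Each occurs with probability p³ ≈ (0.2821)³ ≈ 2.245516e-02.
By linearity: E[X] = C(151, 3)·p³ ≈ 562475 · 2.245516e-02 ≈ 12630.4636.
Since α = 2/3 < 1, p = c/n^{2/3} ≫ 1/n is above the triangle threshold p ~ 1/n. Asymptotically E[X] ~ (c³/6)·n^{3(1−α)} = (8³/6)·n^{1} → ∞; triangles are abundant w.h.p.

E[X] ≈ 12630.4636; in regime p = Θ(1/n^{2/3}) E[X] diverges (above the triangle threshold p ~ 1/n).


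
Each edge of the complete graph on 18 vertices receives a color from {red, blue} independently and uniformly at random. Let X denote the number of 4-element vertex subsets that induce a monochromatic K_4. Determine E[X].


Let X = Σ_S X_S over the C(18, 4) = 3060 subsets S of size 4, where X_S = 1 if the K_4 on S is monochromatic.
For a fixed S, the K_4 on S has C(4, 2) = 6 edges. P[all 6 edges red] = (1/2)^6, and likewise for blue, so P[monochromatic] = 2·(1/2)^6 = 2^{1 − 6} = 1/32.
Summing: E[X] = C(18, 4) · 2^{1 − 6} = 3060 · 1/32 = 765/8.
Numerically: E[X] ≈ 95.625.

E[X] = C(18,4)·2^(1−C(4,2)) = 765/8 ≈ 95.625.


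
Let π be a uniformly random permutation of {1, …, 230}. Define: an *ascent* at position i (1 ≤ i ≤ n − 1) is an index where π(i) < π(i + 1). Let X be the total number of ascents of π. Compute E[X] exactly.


Write X = Σ X_I over i = 1, …, 229, with X_I the indicator of one ascent.
There are 229 indicators.
For each fixed i, the pair (π(i), π(i+1)) is a uniformly random ordered pair of distinct values from {1, …, 230}; by symmetry P[π(i) < π(i+1)] = 1/2.
By linearity: E[X] = 229 · (1/2) = (230 − 1) · (1/2) = 229/2 ≈ 114.500000.

E[X] = 229/2 = 114.500000.


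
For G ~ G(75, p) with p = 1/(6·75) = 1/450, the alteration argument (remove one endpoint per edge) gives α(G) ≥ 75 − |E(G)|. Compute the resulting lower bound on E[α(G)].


E[|E(G)|] = C(75, 2)·p = 2775 · (1/450) = 37/6.
E[α(G)] ≥ n − E[|E(G)|] = 75 − 37/6 = 413/6.
Numerically: ≈ 68.833333.
(This is only a lower bound; the true E[α(G)] may be larger.)

E[α(G)] ≥ 413/6 ≈ 68.833333.


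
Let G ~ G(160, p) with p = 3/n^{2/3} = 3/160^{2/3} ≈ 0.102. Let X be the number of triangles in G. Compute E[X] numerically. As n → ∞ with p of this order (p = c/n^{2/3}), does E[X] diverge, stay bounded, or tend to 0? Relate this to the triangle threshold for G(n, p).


Number of potential triangles: C(160, 3) = 669920.
Each occurs with probability p³ ≈ (0.102)³ ≈ 1.05469e-03.
By linearity: E[X] = C(160, 3)·p³ ≈ 669920 · 1.05469e-03 ≈ 706.556.
Since α = 2/3 < 1, p = c/n^{2/3} ≫ 1/n is above the triangle threshold p ~ 1/n. Asymptotically E[X] ~ (c³/6)·n^{3(1−α)} = (3³/6)·n^{1} → ∞; triangles are abundant w.h.p.

E[X] ≈ 706.556; in regime p = Θ(1/n^{2/3}) E[X] diverges (above the triangle threshold p ~ 1/n).


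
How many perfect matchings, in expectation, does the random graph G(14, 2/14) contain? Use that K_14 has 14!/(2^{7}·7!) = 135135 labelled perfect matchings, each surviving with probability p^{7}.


K_14 has 14!/(2^{7}·7!) = 135135 labelled perfect matchings.
For each such perfect matching H, let X_H = 1 if all 7 edges of H are present in G. Then P[X_H = 1] = p^{7} = (1/7)^{7} = 1/823543.
By linearity: E[X] = Σ_H E[X_H] = 135135 · p^{7} = 135135 · 1/823543 = 19305/117649.
Numerically: E[X] ≈ 0.16409.

E[X] = 135135 · (1/7)^{7} = 19305/117649 ≈ 0.16409.


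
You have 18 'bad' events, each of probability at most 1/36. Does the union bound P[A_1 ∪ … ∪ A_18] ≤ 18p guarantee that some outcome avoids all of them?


Union bound: P[∪_{i=1}^{18} A_i] ≤ Σ_i P[A_i] ≤ 18·p = 18·(1/36) = 1/2.
Numerically: 1/2 ≈ 0.5000000.
Is 1/2 < 1? YES.
Since P[∪ A_i] ≤ 1/2 < 1, the complement has P[∩ A_i^c] ≥ 1 − 1/2 = 1/2 > 0, so some outcome avoids every A_i.

18·p = 1/2 ≈ 0.5000000; existence CERTIFIED by the union bound.


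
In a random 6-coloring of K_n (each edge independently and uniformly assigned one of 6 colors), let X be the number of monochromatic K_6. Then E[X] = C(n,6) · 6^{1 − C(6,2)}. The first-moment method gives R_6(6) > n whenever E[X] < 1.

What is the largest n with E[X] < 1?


We need C(n, 6) · 6^{1 − 15} < 1, i.e. C(n, 6) < 6^{15 − 1} = 78364164096.
Check values of n near the boundary:
  n = 194: C(194, 6) = 68482017072; 68482017072 < 78364164096? YES
  n = 195: C(195, 6) = 70656049360; 70656049360 < 78364164096? YES
  n = 196: C(196, 6) = 72887293024; 72887293024 < 78364164096? YES
  n = 197: C(197, 6) = 75176946208; 75176946208 < 78364164096? YES
  n = 198: C(198, 6) = 77526225777; 77526225777 < 78364164096? YES
  n = 199: C(199, 6) = 79936367511; 79936367511 < 78364164096? NO
  n = 200: C(200, 6) = 82408626300; 82408626300 < 78364164096? NO
  n = 201: C(201, 6) = 84944276340; 84944276340 < 78364164096? NO
The largest n with C(n, 6) < 78364164096 is n = 198 (where E[X] = 25842075259/26121388032 ≈ 0.9893). Hence R_6(6) > 198, i.e. R_6(6) ≥ 199.

Largest n = 198; hence R_6(6) > 198.


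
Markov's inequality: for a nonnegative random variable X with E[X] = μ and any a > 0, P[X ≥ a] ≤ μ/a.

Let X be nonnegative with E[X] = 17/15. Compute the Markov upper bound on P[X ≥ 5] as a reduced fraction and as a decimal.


μ = E[X] = 17/15, a = 5.
Markov: P[X ≥ 5] ≤ μ/a = (17/15)/5 = 17/75.
Numerically: ≈ 0.227.
(Since a = 5 > μ = 1.133, the bound 17/75 is < 1 and informative.)

P[X ≥ 5] ≤ 17/75 ≈ 0.227.


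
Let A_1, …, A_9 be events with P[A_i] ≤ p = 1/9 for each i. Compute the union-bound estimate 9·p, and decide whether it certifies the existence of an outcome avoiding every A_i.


Union bound: P[∪_{i=1}^{9} A_i] ≤ Σ_i P[A_i] ≤ 9·p = 9·(1/9) = 1.
Numerically: 1 ≈ 1.0000.
Is 1 < 1? NO.
Since the bound 1 is ≥ 1, the union bound is uninformative here; it does NOT by itself certify existence.

9·p = 1 ≈ 1.0000; existence NOT certified by the union bound.


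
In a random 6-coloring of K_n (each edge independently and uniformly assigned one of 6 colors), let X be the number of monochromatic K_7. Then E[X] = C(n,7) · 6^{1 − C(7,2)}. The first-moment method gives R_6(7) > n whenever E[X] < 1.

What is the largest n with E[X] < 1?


We need C(n, 7) · 6^{1 − 21} < 1, i.e. C(n, 7) < 6^{21 − 1} = 3656158440062976.
Check values of n near the boundary:
  n = 567: C(567, 7) = 3601671315933933; 3601671315933933 < 3656158440062976? YES
  n = 568: C(568, 7) = 3646611956239704; 3646611956239704 < 3656158440062976? YES
  n = 569: C(569, 7) = 3692032389858348; 3692032389858348 < 3656158440062976? NO
  n = 570: C(570, 7) = 3737936877831720; 3737936877831720 < 3656158440062976? NO
The largest n with C(n, 7) < 3656158440062976 is n = 568 (where E[X] = 16882462760369/16926659444736 ≈ 0.997). Hence R_6(7) > 568, i.e. R_6(7) ≥ 569.

Largest n = 568; hence R_6(7) > 568.


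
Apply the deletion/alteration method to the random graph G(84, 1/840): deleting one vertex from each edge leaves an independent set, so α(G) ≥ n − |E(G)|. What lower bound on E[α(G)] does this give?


E[|E(G)|] = C(84, 2)·p = 3486 · (1/840) = 83/20.
E[α(G)] ≥ n − E[|E(G)|] = 84 − 83/20 = 1597/20.
Numerically: ≈ 79.850000.
(This is only a lower bound; the true E[α(G)] may be larger.)

E[α(G)] ≥ 1597/20 ≈ 79.850000.


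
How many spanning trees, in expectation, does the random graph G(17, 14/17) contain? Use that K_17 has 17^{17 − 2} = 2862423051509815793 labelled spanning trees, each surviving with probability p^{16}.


K_17 has 17^{17 − 2} = 2862423051509815793 labelled spanning trees.
For each such spanning tree H, let X_H = 1 if all 16 edges of H are present in G. Then P[X_H = 1] = p^{16} = (14/17)^{16} = 2177953337809371136/48661191875666868481.
Summing the indicators: E[X] = Σ_H E[X_H] = 2862423051509815793 · p^{16} = 2862423051509815793 · 2177953337809371136/48661191875666868481 = 2177953337809371136/17.
Numerically: E[X] ≈ 1.28e+17.

E[X] = 2862423051509815793 · (14/17)^{16} = 2177953337809371136/17 ≈ 1.28e+17.


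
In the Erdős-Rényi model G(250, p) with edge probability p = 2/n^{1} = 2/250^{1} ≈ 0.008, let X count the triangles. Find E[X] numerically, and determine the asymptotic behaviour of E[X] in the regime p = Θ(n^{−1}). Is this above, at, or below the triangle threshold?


Number of potential triangles: C(250, 3) = 2573000.
Each occurs with probability p³ ≈ (0.008)³ ≈ 5.12000e-07.
By linearity: E[X] = C(250, 3)·p³ ≈ 2573000 · 5.12000e-07 ≈ 1.317.
Here α = 1, so p = 2/n is exactly at the triangle threshold p ~ 1/n. Asymptotically E[X] → c³/6 = 2³/6 = 4/3 ≈ 1.333, a bounded constant. In this regime the triangle count is asymptotically Poisson(c³/6).

E[X] ≈ 1.317; in regime p = Θ(1/n^{1}) E[X] stays bounded (at the triangle threshold p ~ 1/n).


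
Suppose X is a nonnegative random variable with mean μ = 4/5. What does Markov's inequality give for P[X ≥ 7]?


μ = E[X] = 4/5, a = 7.
Markov: P[X ≥ 7] ≤ μ/a = (4/5)/7 = 4/35.
Numerically: ≈ 0.1143.
(Since a = 7 > μ = 0.8000, the bound 4/35 is < 1 and informative.)

P[X ≥ 7] ≤ 4/35 ≈ 0.1143.


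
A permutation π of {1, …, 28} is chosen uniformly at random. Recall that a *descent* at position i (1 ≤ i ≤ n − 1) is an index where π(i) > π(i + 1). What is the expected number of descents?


Write X = Σ X_I over i = 1, …, 27, with X_I the indicator of one descent.
There are 27 indicators.
For each fixed i, the pair (π(i), π(i+1)) is a uniformly random ordered pair of distinct values from {1, …, 28}; by symmetry P[π(i) > π(i+1)] = 1/2.
By linearity: E[X] = 27 · (1/2) = (28 − 1) · (1/2) = 27/2 ≈ 13.500.

E[X] = 27/2 = 13.500.


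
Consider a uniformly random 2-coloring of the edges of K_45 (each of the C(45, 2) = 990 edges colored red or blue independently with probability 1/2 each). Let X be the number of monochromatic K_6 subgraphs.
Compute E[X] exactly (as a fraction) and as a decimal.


Let X = Σ_S X_S over the C(45, 6) = 8145060 subsets S of size 6, where X_S = 1 if the K_6 on S is monochromatic.
For a fixed S, the K_6 on S has C(6, 2) = 15 edges. P[all 15 edges red] = (1/2)^15, and likewise for blue, so P[monochromatic] = 2·(1/2)^15 = 2^{1 − 15} = 1/16384.
By linearity of expectation: E[X] = C(45, 6) · 2^{1 − 15} = 8145060 · 1/16384 = 2036265/4096.
Numerically: E[X] ≈ 497.135.

E[X] = C(45,6)·2^(1−C(6,2)) = 2036265/4096 ≈ 497.135.


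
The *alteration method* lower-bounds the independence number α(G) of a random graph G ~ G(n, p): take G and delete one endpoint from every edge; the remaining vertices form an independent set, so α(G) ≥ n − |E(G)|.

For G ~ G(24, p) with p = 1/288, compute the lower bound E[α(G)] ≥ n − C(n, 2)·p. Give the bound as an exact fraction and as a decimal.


E[|E(G)|] = C(24, 2)·p = 276 · (1/288) = 23/24.
E[α(G)] ≥ n − E[|E(G)|] = 24 − 23/24 = 553/24.
Numerically: ≈ 23.0417.
(This is only a lower bound; the true E[α(G)] may be larger.)

E[α(G)] ≥ 553/24 ≈ 23.0417.


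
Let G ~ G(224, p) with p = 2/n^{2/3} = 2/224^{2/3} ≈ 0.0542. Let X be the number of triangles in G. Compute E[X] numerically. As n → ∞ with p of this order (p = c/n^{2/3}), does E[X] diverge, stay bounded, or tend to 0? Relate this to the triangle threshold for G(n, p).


Number of potential triangles: C(224, 3) = 1848224.
Each occurs with probability p³ ≈ (0.0542)³ ≈ 1.59439e-04.
By linearity: E[X] = C(224, 3)·p³ ≈ 1848224 · 1.59439e-04 ≈ 294.679.
Since α = 2/3 < 1, p = c/n^{2/3} ≫ 1/n is above the triangle threshold p ~ 1/n. Asymptotically E[X] ~ (c³/6)·n^{3(1−α)} = (2³/6)·n^{1} → ∞; triangles are abundant w.h.p.

E[X] ≈ 294.679; in regime p = Θ(1/n^{2/3}) E[X] diverges (above the triangle threshold p ~ 1/n).


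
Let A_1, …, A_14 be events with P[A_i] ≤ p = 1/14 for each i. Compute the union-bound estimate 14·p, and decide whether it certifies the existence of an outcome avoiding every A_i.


Union bound: P[∪_{i=1}^{14} A_i] ≤ Σ_i P[A_i] ≤ 14·p = 14·(1/14) = 1.
Numerically: 1 ≈ 1.000000.
Is 1 < 1? NO.
Since the bound 1 is ≥ 1, the union bound is uninformative here; it does NOT by itself certify existence.

14·p = 1 ≈ 1.000000; existence NOT certified by the union bound.


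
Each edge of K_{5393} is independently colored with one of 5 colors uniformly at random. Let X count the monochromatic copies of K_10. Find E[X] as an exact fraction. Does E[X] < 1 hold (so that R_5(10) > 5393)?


E[X] = C(5393, 10) · 5^{1 − 45} = 5687418968154238267170642278008 · 5^{−44} = 5687418968154238267170642278008/5684341886080801486968994140625.
As a reduced fraction: E[X] = 5687418968154238267170642278008/5684341886080801486968994140625 ≈ 1.001.
Is E[X] < 1? NO.
Since E[X] ≥ 1, the first-moment bound is inconclusive at n = 5393; it does NOT by itself certify R_5(10) > 5393.

E[X] = 5687418968154238267170642278008/5684341886080801486968994140625 ≈ 1.001; E[X] ≥ 1; first-moment method inconclusive here.


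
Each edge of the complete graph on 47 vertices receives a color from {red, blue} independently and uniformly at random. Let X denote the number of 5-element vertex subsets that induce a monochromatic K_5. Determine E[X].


Let X = Σ_S X_S over the C(47, 5) = 1533939 subsets S of size 5, where X_S = 1 if the K_5 on S is monochromatic.
For a fixed S, the K_5 on S has C(5, 2) = 10 edges. P[all 10 edges red] = (1/2)^10, and likewise for blue, so P[monochromatic] = 2·(1/2)^10 = 2^{1 − 10} = 1/512.
By linearity: E[X] = C(47, 5) · 2^{1 − 10} = 1533939 · 1/512 = 1533939/512.
Numerically: E[X] ≈ 2995.975.

E[X] = C(47,5)·2^(1−C(5,2)) = 1533939/512 ≈ 2995.975.


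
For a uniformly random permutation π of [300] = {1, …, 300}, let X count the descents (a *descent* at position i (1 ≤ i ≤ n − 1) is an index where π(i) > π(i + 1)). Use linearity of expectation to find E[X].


Write X = Σ X_I over i = 1, …, 299, with X_I the indicator of one descent.
There are 299 indicators.
For each fixed i, the pair (π(i), π(i+1)) is a uniformly random ordered pair of distinct values from {1, …, 300}; by symmetry P[π(i) > π(i+1)] = 1/2.
By linearity: E[X] = 299 · (1/2) = (300 − 1) · (1/2) = 299/2 ≈ 149.500.

E[X] = 299/2 = 149.500.


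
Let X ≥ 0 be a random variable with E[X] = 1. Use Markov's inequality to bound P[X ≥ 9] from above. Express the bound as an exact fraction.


μ = E[X] = 1, a = 9.
Markov: P[X ≥ 9] ≤ μ/a = (1)/9 = 1/9.
Numerically: ≈ 0.1111.
(Since a = 9 > μ = 1.0000, the bound 1/9 is < 1 and informative.)

P[X ≥ 9] ≤ 1/9 ≈ 0.1111.


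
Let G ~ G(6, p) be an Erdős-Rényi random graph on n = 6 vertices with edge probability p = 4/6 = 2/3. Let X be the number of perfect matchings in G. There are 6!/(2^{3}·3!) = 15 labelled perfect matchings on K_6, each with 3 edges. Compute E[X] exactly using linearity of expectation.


K_6 has 6!/(2^{3}·3!) = 15 labelled perfect matchings.
For each such perfect matching H, let X_H = 1 if all 3 edges of H are present in G. Then P[X_H = 1] = p^{3} = (2/3)^{3} = 8/27.
By linearity of expectation: E[X] = Σ_H E[X_H] = 15 · p^{3} = 15 · 8/27 = 40/9.
Numerically: E[X] ≈ 4.44.

E[X] = 15 · (2/3)^{3} = 40/9 ≈ 4.44.


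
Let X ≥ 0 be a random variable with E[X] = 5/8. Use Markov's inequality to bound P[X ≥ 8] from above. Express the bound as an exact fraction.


μ = E[X] = 5/8, a = 8.
Markov: P[X ≥ 8] ≤ μ/a = (5/8)/8 = 5/64.
Numerically: ≈ 0.07812.
(Since a = 8 > μ = 0.62500, the bound 5/64 is < 1 and informative.)

P[X ≥ 8] ≤ 5/64 ≈ 0.07812.


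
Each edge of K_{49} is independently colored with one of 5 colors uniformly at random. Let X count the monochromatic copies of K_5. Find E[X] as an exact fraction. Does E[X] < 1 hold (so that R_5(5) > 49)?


E[X] = C(49, 5) · 5^{1 − 10} = 1906884 · 5^{−9} = 1906884/1953125.
As a reduced fraction: E[X] = 1906884/1953125 ≈ 0.976.
Is E[X] < 1? YES.
Since E[X] < 1, there exists a 5-coloring of K_{49} with no monochromatic K_5; hence R_5(5) > 49.

E[X] = 1906884/1953125 ≈ 0.976; E[X] < 1, so R_5(5) > 49.


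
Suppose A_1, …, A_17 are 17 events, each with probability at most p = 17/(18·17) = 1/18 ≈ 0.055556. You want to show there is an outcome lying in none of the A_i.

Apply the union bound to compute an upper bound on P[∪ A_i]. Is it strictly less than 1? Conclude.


Union bound: P[∪_{i=1}^{17} A_i] ≤ Σ_i P[A_i] ≤ 17·p = 17·(1/18) = 17/18.
Numerically: 17/18 ≈ 0.944444.
Is 17/18 < 1? YES.
Since P[∪ A_i] ≤ 17/18 < 1, the complement has P[∩ A_i^c] ≥ 1 − 17/18 = 1/18 > 0, so some outcome avoids every A_i.

17·p = 17/18 ≈ 0.944444; existence CERTIFIED by the union bound.


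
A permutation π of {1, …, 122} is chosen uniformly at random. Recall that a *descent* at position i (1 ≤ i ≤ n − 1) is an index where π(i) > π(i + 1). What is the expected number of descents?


Write X = Σ X_I over i = 1, …, 121, with X_I the indicator of one descent.
There are 121 indicators.
For each fixed i, the pair (π(i), π(i+1)) is a uniformly random ordered pair of distinct values from {1, …, 122}; by symmetry P[π(i) > π(i+1)] = 1/2.
By linearity: E[X] = 121 · (1/2) = (122 − 1) · (1/2) = 121/2 ≈ 60.500.

E[X] = 121/2 = 60.500.


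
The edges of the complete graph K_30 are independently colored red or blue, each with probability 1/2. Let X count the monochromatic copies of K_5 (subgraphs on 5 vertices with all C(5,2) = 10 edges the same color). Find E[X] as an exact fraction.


Let X = Σ_S X_S over the C(30, 5) = 142506 subsets S of size 5, where X_S = 1 if the K_5 on S is monochromatic.
For a fixed S, the K_5 on S has C(5, 2) = 10 edges. P[all 10 edges red] = (1/2)^10, and likewise for blue, so P[monochromatic] = 2·(1/2)^10 = 2^{1 − 10} = 1/512.
By linearity of expectation: E[X] = C(30, 5) · 2^{1 − 10} = 142506 · 1/512 = 71253/256.
Numerically: E[X] ≈ 278.33203.

E[X] = C(30,5)·2^(1−C(5,2)) = 71253/256 ≈ 278.33203.


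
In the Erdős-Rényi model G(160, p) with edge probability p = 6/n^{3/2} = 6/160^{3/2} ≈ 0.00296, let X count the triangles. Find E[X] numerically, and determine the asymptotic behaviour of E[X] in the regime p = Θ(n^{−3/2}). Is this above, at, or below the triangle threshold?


Number of potential triangles: C(160, 3) = 669920.
Each occurs with probability p³ ≈ (0.00296)³ ≈ 2.60564e-08.
By linearity: E[X] = C(160, 3)·p³ ≈ 669920 · 2.60564e-08 ≈ 0.017.
Since α = 3/2 > 1, p = c/n^{3/2} = o(1/n) is below the triangle threshold p ~ 1/n. Asymptotically E[X] ~ (c³/6)·n^{3(1−α)} = (6³/6)·n^{-1.5} → 0, so by Markov's inequality G has no triangles w.h.p.

E[X] ≈ 0.017; in regime p = Θ(1/n^{3/2}) E[X] tends to 0 (below the triangle threshold p ~ 1/n).


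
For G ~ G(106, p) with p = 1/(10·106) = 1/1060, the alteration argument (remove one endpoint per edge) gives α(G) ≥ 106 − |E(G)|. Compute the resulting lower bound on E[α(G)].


E[|E(G)|] = C(106, 2)·p = 5565 · (1/1060) = 21/4.
E[α(G)] ≥ n − E[|E(G)|] = 106 − 21/4 = 403/4.
Numerically: ≈ 100.750.
(This is only a lower bound; the true E[α(G)] may be larger.)

E[α(G)] ≥ 403/4 ≈ 100.750.


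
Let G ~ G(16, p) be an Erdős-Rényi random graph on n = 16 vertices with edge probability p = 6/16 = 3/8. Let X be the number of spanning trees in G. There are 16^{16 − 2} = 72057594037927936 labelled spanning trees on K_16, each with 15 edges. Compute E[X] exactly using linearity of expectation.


K_16 has 16^{16 − 2} = 72057594037927936 labelled spanning trees.
For each such spanning tree H, let X_H = 1 if all 15 edges of H are present in G. Then P[X_H = 1] = p^{15} = (3/8)^{15} = 14348907/35184372088832.
By linearity of expectation: E[X] = Σ_H E[X_H] = 72057594037927936 · p^{15} = 72057594037927936 · 14348907/35184372088832 = 29386561536.
Numerically: E[X] ≈ 2.93866e+10.

E[X] = 72057594037927936 · (3/8)^{15} = 29386561536 ≈ 2.93866e+10.


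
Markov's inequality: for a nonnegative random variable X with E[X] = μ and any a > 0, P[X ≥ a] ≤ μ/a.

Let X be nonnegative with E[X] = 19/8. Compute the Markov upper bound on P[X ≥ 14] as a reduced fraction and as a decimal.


μ = E[X] = 19/8, a = 14.
Markov: P[X ≥ 14] ≤ μ/a = (19/8)/14 = 19/112.
Numerically: ≈ 0.170.
(Since a = 14 > μ = 2.375, the bound 19/112 is < 1 and informative.)

P[X ≥ 14] ≤ 19/112 ≈ 0.170.


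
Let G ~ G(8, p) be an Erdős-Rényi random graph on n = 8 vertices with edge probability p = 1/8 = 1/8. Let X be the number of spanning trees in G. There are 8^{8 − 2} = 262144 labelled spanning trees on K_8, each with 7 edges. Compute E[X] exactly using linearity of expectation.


K_8 has 8^{8 − 2} = 262144 labelled spanning trees.
For each such spanning tree H, let X_H = 1 if all 7 edges of H are present in G. Then P[X_H = 1] = p^{7} = (1/8)^{7} = 1/2097152.
By linearity: E[X] = Σ_H E[X_H] = 262144 · p^{7} = 262144 · 1/2097152 = 1/8.
Numerically: E[X] ≈ 0.125.

E[X] = 262144 · (1/8)^{7} = 1/8 ≈ 0.125.


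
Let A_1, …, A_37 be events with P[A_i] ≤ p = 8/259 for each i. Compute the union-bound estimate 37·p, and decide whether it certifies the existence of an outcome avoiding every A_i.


Union bound: P[∪_{i=1}^{37} A_i] ≤ Σ_i P[A_i] ≤ 37·p = 37·(8/259) = 8/7.
Numerically: 8/7 ≈ 1.14286.
Is 8/7 < 1? NO.
Since the bound 8/7 is ≥ 1, the union bound is uninformative here; it does NOT by itself certify existence.

37·p = 8/7 ≈ 1.14286; existence NOT certified by the union bound.


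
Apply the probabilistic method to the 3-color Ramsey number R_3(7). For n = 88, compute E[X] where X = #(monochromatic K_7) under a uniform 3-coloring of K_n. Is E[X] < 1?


E[X] = C(88, 7) · 3^{1 − 21} = 6348337336 · 3^{−20} = 6348337336/3486784401.
As a reduced fraction: E[X] = 6348337336/3486784401 ≈ 1.8206854.
Is E[X] < 1? NO.
Since E[X] ≥ 1, the first-moment bound is inconclusive at n = 88; it does NOT by itself certify R_3(7) > 88.

E[X] = 6348337336/3486784401 ≈ 1.8206854; E[X] ≥ 1; first-moment method inconclusive here.


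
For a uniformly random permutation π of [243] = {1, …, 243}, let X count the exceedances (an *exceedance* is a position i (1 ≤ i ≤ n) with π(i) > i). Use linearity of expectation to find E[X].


Write X = Σ_{i=1}^{243} X_i, where X_i = 1_{π(i) > i}.
For each fixed i, π(i) is uniform over {1, …, 243} (marginal of a uniform permutation), so P[π(i) > i] = (n − i)/n. Summing: Σ_{i=1}^{243} (n − i)/n = (0 + 1 + … + 242)/243 = 243(243 − 1)/(2·243) = (243 − 1)/2.
Hence E[X] = Σ_{i=1}^{243} (243 − i)/243 = 121 ≈ 121.000000.

E[X] = 121 = 121.000000.


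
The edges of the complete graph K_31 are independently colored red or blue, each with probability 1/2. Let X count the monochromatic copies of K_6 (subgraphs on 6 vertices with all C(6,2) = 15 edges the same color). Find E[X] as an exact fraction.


Let X = Σ_S X_S over the C(31, 6) = 736281 subsets S of size 6, where X_S = 1 if the K_6 on S is monochromatic.
For a fixed S, the K_6 on S has C(6, 2) = 15 edges. P[all 15 edges red] = (1/2)^15, and likewise for blue, so P[monochromatic] = 2·(1/2)^15 = 2^{1 − 15} = 1/16384.
Summing: E[X] = C(31, 6) · 2^{1 − 15} = 736281 · 1/16384 = 736281/16384.
Numerically: E[X] ≈ 44.9390.

E[X] = C(31,6)·2^(1−C(6,2)) = 736281/16384 ≈ 44.9390.


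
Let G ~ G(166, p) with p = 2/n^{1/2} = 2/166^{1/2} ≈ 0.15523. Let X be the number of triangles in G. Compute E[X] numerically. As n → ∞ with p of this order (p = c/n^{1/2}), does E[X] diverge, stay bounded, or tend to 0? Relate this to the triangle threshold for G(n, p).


Number of potential triangles: C(166, 3) = 748660.
Each occurs with probability p³ ≈ (0.15523)³ ≈ 3.7404845e-03.
By linearity: E[X] = C(166, 3)·p³ ≈ 748660 · 3.7404845e-03 ≈ 2800.35110.
Since α = 1/2 < 1, p = c/n^{1/2} ≫ 1/n is above the triangle threshold p ~ 1/n. Asymptotically E[X] ~ (c³/6)·n^{3(1−α)} = (2³/6)·n^{1.5} → ∞; triangles are abundant w.h.p.

E[X] ≈ 2800.35110; in regime p = Θ(1/n^{1/2}) E[X] diverges (above the triangle threshold p ~ 1/n).


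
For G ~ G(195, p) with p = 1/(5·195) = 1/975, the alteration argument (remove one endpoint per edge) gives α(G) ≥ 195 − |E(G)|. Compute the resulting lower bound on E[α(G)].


E[|E(G)|] = C(195, 2)·p = 18915 · (1/975) = 97/5.
E[α(G)] ≥ n − E[|E(G)|] = 195 − 97/5 = 878/5.
Numerically: ≈ 175.600.
(This is only a lower bound; the true E[α(G)] may be larger.)

E[α(G)] ≥ 878/5 ≈ 175.600.


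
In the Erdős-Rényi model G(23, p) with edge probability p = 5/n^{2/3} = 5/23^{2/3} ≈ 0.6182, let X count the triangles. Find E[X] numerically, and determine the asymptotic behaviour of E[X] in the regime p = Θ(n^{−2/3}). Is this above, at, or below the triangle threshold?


Number of potential triangles: C(23, 3) = 1771.
Each occurs with probability p³ ≈ (0.6182)³ ≈ 2.362949e-01.
By linearity: E[X] = C(23, 3)·p³ ≈ 1771 · 2.362949e-01 ≈ 418.4783.
Since α = 2/3 < 1, p = c/n^{2/3} ≫ 1/n is above the triangle threshold p ~ 1/n. Asymptotically E[X] ~ (c³/6)·n^{3(1−α)} = (5³/6)·n^{1} → ∞; triangles are abundant w.h.p.

E[X] ≈ 418.4783; in regime p = Θ(1/n^{2/3}) E[X] diverges (above the triangle threshold p ~ 1/n).


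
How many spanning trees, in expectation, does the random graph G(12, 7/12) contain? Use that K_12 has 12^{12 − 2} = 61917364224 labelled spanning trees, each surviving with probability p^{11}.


K_12 has 12^{12 − 2} = 61917364224 labelled spanning trees.
For each such spanning tree H, let X_H = 1 if all 11 edges of H are present in G. Then P[X_H = 1] = p^{11} = (7/12)^{11} = 1977326743/743008370688.
By linearity of expectation: E[X] = Σ_H E[X_H] = 61917364224 · p^{11} = 61917364224 · 1977326743/743008370688 = 1977326743/12.
Numerically: E[X] ≈ 1.648e+08.

E[X] = 61917364224 · (7/12)^{11} = 1977326743/12 ≈ 1.648e+08.


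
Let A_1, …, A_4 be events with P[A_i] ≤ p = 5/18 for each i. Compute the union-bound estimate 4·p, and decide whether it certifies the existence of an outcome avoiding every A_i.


Union bound: P[∪_{i=1}^{4} A_i] ≤ Σ_i P[A_i] ≤ 4·p = 4·(5/18) = 10/9.
Numerically: 10/9 ≈ 1.1111111.
Is 10/9 < 1? NO.
Since the bound 10/9 is ≥ 1, the union bound is uninformative here; it does NOT by itself certify existence.

4·p = 10/9 ≈ 1.1111111; existence NOT certified by the union bound.


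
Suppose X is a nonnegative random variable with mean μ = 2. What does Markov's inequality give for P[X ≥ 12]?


μ = E[X] = 2, a = 12.
Markov: P[X ≥ 12] ≤ μ/a = (2)/12 = 1/6.
Numerically: ≈ 0.16667.
(Since a = 12 > μ = 2.00000, the bound 1/6 is < 1 and informative.)

P[X ≥ 12] ≤ 1/6 ≈ 0.16667.


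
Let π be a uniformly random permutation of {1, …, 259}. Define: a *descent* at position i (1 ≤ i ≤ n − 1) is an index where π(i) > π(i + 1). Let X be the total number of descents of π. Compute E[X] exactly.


Write X = Σ X_I over i = 1, …, 258, with X_I the indicator of one descent.
There are 258 indicators.
For each fixed i, the pair (π(i), π(i+1)) is a uniformly random ordered pair of distinct values from {1, …, 259}; by symmetry P[π(i) > π(i+1)] = 1/2.
By linearity: E[X] = 258 · (1/2) = (259 − 1) · (1/2) = 129 ≈ 129.0000.

E[X] = 129 = 129.0000.


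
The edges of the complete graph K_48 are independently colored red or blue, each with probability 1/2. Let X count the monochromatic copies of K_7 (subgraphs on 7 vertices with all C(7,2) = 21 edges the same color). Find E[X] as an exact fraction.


Let X = Σ_S X_S over the C(48, 7) = 73629072 subsets S of size 7, where X_S = 1 if the K_7 on S is monochromatic.
For a fixed S, the K_7 on S has C(7, 2) = 21 edges. P[all 21 edges red] = (1/2)^21, and likewise for blue, so P[monochromatic] = 2·(1/2)^21 = 2^{1 − 21} = 1/1048576.
Summing: E[X] = C(48, 7) · 2^{1 − 21} = 73629072 · 1/1048576 = 4601817/65536.
Numerically: E[X] ≈ 70.218155.

E[X] = C(48,7)·2^(1−C(7,2)) = 4601817/65536 ≈ 70.218155.


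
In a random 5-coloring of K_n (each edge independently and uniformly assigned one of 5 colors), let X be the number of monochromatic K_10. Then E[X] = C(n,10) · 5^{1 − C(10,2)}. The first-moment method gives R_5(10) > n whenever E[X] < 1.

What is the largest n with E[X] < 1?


We need C(n, 10) · 5^{1 − 45} < 1, i.e. C(n, 10) < 5^{45 − 1} = 5684341886080801486968994140625.
Check values of n near the boundary:
  n = 5387: C(5387, 10) = 5624406917627224603154306376491; 5624406917627224603154306376491 < 5684341886080801486968994140625? YES
  n = 5388: C(5388, 10) = 5634865093375880654852250419586; 5634865093375880654852250419586 < 5684341886080801486968994140625? YES
  n = 5389: C(5389, 10) = 5645340767466558997768874792926; 5645340767466558997768874792926 < 5684341886080801486968994140625? YES
  n = 5390: C(5390, 10) = 5655833965919099070255434039753; 5655833965919099070255434039753 < 5684341886080801486968994140625? YES
  n = 5391: C(5391, 10) = 5666344714787188828795213697883; 5666344714787188828795213697883 < 5684341886080801486968994140625? YES
  n = 5392: C(5392, 10) = 5676873040158402483252283957448; 5676873040158402483252283957448 < 5684341886080801486968994140625? YES
  n = 5393: C(5393, 10) = 5687418968154238267170642278008; 5687418968154238267170642278008 < 5684341886080801486968994140625? NO
  n = 5394: C(5394, 10) = 5697982524930156243149785372878; 5697982524930156243149785372878 < 5684341886080801486968994140625? NO
  n = 5395: C(5395, 10) = 5708563736675616143322765475706; 5708563736675616143322765475706 < 5684341886080801486968994140625? NO
The largest n with C(n, 10) < 5684341886080801486968994140625 is n = 5392 (where E[X] = 5676873040158402483252283957448/5684341886080801486968994140625 ≈ 0.998686). Hence R_5(10) > 5392, i.e. R_5(10) ≥ 5393.

Largest n = 5392; hence R_5(10) > 5392.


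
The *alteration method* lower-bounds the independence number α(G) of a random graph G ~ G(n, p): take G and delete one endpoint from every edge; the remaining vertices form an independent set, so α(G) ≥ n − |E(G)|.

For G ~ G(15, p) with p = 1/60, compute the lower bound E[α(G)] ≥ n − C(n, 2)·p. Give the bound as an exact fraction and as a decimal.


E[|E(G)|] = C(15, 2)·p = 105 · (1/60) = 7/4.
E[α(G)] ≥ n − E[|E(G)|] = 15 − 7/4 = 53/4.
Numerically: ≈ 13.250000.
(This is only a lower bound; the true E[α(G)] may be larger.)

E[α(G)] ≥ 53/4 ≈ 13.250000.


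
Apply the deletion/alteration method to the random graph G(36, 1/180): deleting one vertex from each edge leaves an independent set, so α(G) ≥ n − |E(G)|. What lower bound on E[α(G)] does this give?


E[|E(G)|] = C(36, 2)·p = 630 · (1/180) = 7/2.
E[α(G)] ≥ n − E[|E(G)|] = 36 − 7/2 = 65/2.
Numerically: ≈ 32.5000.
(This is only a lower bound; the true E[α(G)] may be larger.)

E[α(G)] ≥ 65/2 ≈ 32.5000.


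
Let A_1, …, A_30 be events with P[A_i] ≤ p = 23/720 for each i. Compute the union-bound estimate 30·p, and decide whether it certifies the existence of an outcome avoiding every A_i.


Union bound: P[∪_{i=1}^{30} A_i] ≤ Σ_i P[A_i] ≤ 30·p = 30·(23/720) = 23/24.
Numerically: 23/24 ≈ 0.9583.
Is 23/24 < 1? YES.
Since P[∪ A_i] ≤ 23/24 < 1, the complement has P[∩ A_i^c] ≥ 1 − 23/24 = 1/24 > 0, so some outcome avoids every A_i.

30·p = 23/24 ≈ 0.9583; existence CERTIFIED by the union bound.


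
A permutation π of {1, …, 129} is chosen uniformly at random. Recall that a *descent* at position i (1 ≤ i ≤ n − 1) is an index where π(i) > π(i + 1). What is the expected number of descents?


Write X = Σ X_I over i = 1, …, 128, with X_I the indicator of one descent.
There are 128 indicators.
For each fixed i, the pair (π(i), π(i+1)) is a uniformly random ordered pair of distinct values from {1, …, 129}; by symmetry P[π(i) > π(i+1)] = 1/2.
By linearity: E[X] = 128 · (1/2) = (129 − 1) · (1/2) = 64 ≈ 64.00000.

E[X] = 64 = 64.00000.


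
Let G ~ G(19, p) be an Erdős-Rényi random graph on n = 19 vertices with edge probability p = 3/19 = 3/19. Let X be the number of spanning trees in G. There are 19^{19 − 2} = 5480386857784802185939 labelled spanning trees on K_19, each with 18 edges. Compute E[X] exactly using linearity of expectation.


K_19 has 19^{19 − 2} = 5480386857784802185939 labelled spanning trees.
For each such spanning tree H, let X_H = 1 if all 18 edges of H are present in G. Then P[X_H = 1] = p^{18} = (3/19)^{18} = 387420489/104127350297911241532841.
By linearity: E[X] = Σ_H E[X_H] = 5480386857784802185939 · p^{18} = 5480386857784802185939 · 387420489/104127350297911241532841 = 387420489/19.
Numerically: E[X] ≈ 2.0391e+07.

E[X] = 5480386857784802185939 · (3/19)^{18} = 387420489/19 ≈ 2.0391e+07.


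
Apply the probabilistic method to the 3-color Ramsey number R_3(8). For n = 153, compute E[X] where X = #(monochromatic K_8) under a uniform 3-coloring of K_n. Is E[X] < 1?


E[X] = C(153, 8) · 3^{1 − 28} = 6183023199255 · 3^{−27} = 6183023199255/7625597484987.
As a reduced fraction: E[X] = 687002577695/847288609443 ≈ 0.8108248.
Is E[X] < 1? YES.
Since E[X] < 1, there exists a 3-coloring of K_{153} with no monochromatic K_8; hence R_3(8) > 153.

E[X] = 687002577695/847288609443 ≈ 0.8108248; E[X] < 1, so R_3(8) > 153.


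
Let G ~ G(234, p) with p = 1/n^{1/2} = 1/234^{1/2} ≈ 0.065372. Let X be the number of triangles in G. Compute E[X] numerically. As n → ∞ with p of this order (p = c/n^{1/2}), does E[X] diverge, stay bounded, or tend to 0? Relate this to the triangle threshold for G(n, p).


Number of potential triangles: C(234, 3) = 2108184.
Each occurs with probability p³ ≈ (0.065372)³ ≈ 2.7936771e-04.
By linearity: E[X] = C(234, 3)·p³ ≈ 2108184 · 2.7936771e-04 ≈ 588.95854.
Since α = 1/2 < 1, p = c/n^{1/2} ≫ 1/n is above the triangle threshold p ~ 1/n. Asymptotically E[X] ~ (c³/6)·n^{3(1−α)} = (1³/6)·n^{1.5} → ∞; triangles are abundant w.h.p.

E[X] ≈ 588.95854; in regime p = Θ(1/n^{1/2}) E[X] diverges (above the triangle threshold p ~ 1/n).


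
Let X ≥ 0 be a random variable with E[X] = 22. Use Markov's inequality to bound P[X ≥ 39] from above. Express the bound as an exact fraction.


μ = E[X] = 22, a = 39.
Markov: P[X ≥ 39] ≤ μ/a = (22)/39 = 22/39.
Numerically: ≈ 0.56410.
(Since a = 39 > μ = 22.00000, the bound 22/39 is < 1 and informative.)

P[X ≥ 39] ≤ 22/39 ≈ 0.56410.


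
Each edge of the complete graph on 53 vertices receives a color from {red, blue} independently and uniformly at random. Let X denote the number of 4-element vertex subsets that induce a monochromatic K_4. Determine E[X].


Let X = Σ_S X_S over the C(53, 4) = 292825 subsets S of size 4, where X_S = 1 if the K_4 on S is monochromatic.
For a fixed S, the K_4 on S has C(4, 2) = 6 edges. P[all 6 edges red] = (1/2)^6, and likewise for blue, so P[monochromatic] = 2·(1/2)^6 = 2^{1 − 6} = 1/32.
By linearity: E[X] = C(53, 4) · 2^{1 − 6} = 292825 · 1/32 = 292825/32.
Numerically: E[X] ≈ 9150.781250.

E[X] = C(53,4)·2^(1−C(4,2)) = 292825/32 ≈ 9150.781250.


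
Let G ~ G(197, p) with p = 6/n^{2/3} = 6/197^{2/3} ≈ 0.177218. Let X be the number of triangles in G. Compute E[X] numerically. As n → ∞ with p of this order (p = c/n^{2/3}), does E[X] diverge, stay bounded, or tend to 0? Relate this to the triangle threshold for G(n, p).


Number of potential triangles: C(197, 3) = 1254890.
Each occurs with probability p³ ≈ (0.177218)³ ≈ 5.56571929e-03.
By linearity: E[X] = C(197, 3)·p³ ≈ 1254890 · 5.56571929e-03 ≈ 6984.365482.
Since α = 2/3 < 1, p = c/n^{2/3} ≫ 1/n is above the triangle threshold p ~ 1/n. Asymptotically E[X] ~ (c³/6)·n^{3(1−α)} = (6³/6)·n^{1} → ∞; triangles are abundant w.h.p.

E[X] ≈ 6984.365482; in regime p = Θ(1/n^{2/3}) E[X] diverges (above the triangle threshold p ~ 1/n).


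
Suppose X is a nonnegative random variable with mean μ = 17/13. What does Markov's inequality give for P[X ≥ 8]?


μ = E[X] = 17/13, a = 8.
Markov: P[X ≥ 8] ≤ μ/a = (17/13)/8 = 17/104.
Numerically: ≈ 0.163462.
(Since a = 8 > μ = 1.307692, the bound 17/104 is < 1 and informative.)

P[X ≥ 8] ≤ 17/104 ≈ 0.163462.


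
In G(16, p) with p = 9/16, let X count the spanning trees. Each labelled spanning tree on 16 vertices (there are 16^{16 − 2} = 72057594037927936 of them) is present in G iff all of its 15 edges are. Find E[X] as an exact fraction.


K_16 has 16^{16 − 2} = 72057594037927936 labelled spanning trees.
For each such spanning tree H, let X_H = 1 if all 15 edges of H are present in G. Then P[X_H = 1] = p^{15} = (9/16)^{15} = 205891132094649/1152921504606846976.
By linearity: E[X] = Σ_H E[X_H] = 72057594037927936 · p^{15} = 72057594037927936 · 205891132094649/1152921504606846976 = 205891132094649/16.
Numerically: E[X] ≈ 1.2868e+13.

E[X] = 72057594037927936 · (9/16)^{15} = 205891132094649/16 ≈ 1.2868e+13.


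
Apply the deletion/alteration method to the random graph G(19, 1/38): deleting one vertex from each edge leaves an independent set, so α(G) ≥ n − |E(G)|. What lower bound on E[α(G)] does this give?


E[|E(G)|] = C(19, 2)·p = 171 · (1/38) = 9/2.
E[α(G)] ≥ n − E[|E(G)|] = 19 − 9/2 = 29/2.
Numerically: ≈ 14.500000.
(This is only a lower bound; the true E[α(G)] may be larger.)

E[α(G)] ≥ 29/2 ≈ 14.500000.


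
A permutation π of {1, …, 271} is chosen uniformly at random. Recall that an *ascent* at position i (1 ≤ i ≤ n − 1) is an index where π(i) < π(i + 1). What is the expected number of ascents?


Write X = Σ X_I over i = 1, …, 270, with X_I the indicator of one ascent.
There are 270 indicators.
For each fixed i, the pair (π(i), π(i+1)) is a uniformly random ordered pair of distinct values from {1, …, 271}; by symmetry P[π(i) < π(i+1)] = 1/2.
By linearity: E[X] = 270 · (1/2) = (271 − 1) · (1/2) = 135 ≈ 135.000000.

E[X] = 135 = 135.000000.
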